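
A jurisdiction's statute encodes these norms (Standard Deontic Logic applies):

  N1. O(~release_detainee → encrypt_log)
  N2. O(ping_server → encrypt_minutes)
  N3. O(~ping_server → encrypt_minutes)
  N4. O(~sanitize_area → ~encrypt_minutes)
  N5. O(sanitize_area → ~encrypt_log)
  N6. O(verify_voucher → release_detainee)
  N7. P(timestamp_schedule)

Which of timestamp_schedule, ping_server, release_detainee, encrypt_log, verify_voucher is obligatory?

Premises 3 and 2 cover both cases: O(~ping_server → encrypt_minutes) and O(ping_server → encrypt_minutes). Since ~ping_server ∨ ping_server is a tautology, O(encrypt_minutes) follows.
Premise 4, O(~sanitize_area → ~encrypt_minutes), contraposes to O(encrypt_minutes → sanitize_area); with O(encrypt_minutes) we get O(sanitize_area).
With premise 5, O(sanitize_area → ~encrypt_log), the K-axiom yields O(~encrypt_log).
The contrapositive of premise 1 (O(~release_detainee → encrypt_log)) is O(~encrypt_log → release_detainee), and O(~encrypt_log) is already established, so O(release_detainee).
So O(release_detainee) holds — release_detainee is obligatory. None of the other listed options is made obligatory by any chain of premises.

release_detainee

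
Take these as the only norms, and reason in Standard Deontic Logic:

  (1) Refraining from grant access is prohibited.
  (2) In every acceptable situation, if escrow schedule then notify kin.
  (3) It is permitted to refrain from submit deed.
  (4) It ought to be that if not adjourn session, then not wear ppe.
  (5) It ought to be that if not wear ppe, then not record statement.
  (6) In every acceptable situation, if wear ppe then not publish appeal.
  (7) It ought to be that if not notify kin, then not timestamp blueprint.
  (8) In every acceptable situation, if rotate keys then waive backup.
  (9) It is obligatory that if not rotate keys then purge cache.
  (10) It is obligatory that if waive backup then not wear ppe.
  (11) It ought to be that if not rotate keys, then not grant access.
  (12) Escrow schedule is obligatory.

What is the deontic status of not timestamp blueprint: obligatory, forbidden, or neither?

Premise 7 is O(¬notify_kin → ¬timestamp_blueprint), but O(¬notify_kin) is not derivable from the premises, so it does not yield O(¬timestamp_blueprint).
No premise or chain of K-axiom applications forces O(¬timestamp_blueprint), and none forces O(timestamp_blueprint). So ¬timestamp_blueprint is neither obligatory nor forbidden under these norms.

Neither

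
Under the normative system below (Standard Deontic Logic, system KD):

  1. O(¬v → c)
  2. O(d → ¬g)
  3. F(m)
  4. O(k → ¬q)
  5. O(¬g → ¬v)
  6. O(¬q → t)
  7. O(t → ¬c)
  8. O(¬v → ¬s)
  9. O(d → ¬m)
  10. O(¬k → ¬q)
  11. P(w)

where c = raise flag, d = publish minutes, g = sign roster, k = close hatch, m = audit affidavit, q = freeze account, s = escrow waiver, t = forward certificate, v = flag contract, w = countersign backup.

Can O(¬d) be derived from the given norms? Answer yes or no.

Yes

Premises 10 and 4 cover both cases: O(¬k → ¬q) and O(k → ¬q). Since ¬k ∨ k is a tautology, O(¬q) follows.
Premise 6 is O(¬q → t); since O(¬q), deontic closure gives O(t).
With premise 7, O(t → ¬c), the K-axiom yields O(¬c).
Premise 1 is O(¬v → c); contrapositively O(¬c → v). Since O(¬c) holds, K gives O(v).
Premise 5, O(¬g → ¬v), contraposes to O(v → g); with O(v) we get O(g).
Premise 2, O(d → ¬g), contraposes to O(g → ¬d); with O(g) we get O(¬d).
Premises 3, 8, 9, 11 do not contribute to this derivation.
So O(¬d) follows.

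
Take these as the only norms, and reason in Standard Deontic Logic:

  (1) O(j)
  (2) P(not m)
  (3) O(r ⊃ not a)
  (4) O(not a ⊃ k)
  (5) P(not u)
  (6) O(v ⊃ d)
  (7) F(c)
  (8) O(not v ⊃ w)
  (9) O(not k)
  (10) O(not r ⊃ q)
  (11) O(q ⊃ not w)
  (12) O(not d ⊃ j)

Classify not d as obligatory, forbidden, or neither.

Premise 9 gives O(not k).
The contrapositive of premise 4 (O(not a ⊃ k)) is O(not k ⊃ a), and O(not k) is already established, so O(a).
The contrapositive of premise 3 (O(r ⊃ not a)) is O(a ⊃ not r), and O(a) is already established, so O(not r).
With premise 10, O(not r ⊃ q), the K-axiom yields O(q).
With premise 11, O(q ⊃ not w), the K-axiom yields O(not w).
The contrapositive of premise 8 (O(not v ⊃ w)) is O(not w ⊃ v), and O(not w) is already established, so O(v).
Applying K to premise 6 (O(v ⊃ d)) and O(v) yields O(d).
Premises 1, 2, 5, 7, 12 do not contribute to this derivation.
Thus O(d), which is F(not d): not d is forbidden.

Forbidden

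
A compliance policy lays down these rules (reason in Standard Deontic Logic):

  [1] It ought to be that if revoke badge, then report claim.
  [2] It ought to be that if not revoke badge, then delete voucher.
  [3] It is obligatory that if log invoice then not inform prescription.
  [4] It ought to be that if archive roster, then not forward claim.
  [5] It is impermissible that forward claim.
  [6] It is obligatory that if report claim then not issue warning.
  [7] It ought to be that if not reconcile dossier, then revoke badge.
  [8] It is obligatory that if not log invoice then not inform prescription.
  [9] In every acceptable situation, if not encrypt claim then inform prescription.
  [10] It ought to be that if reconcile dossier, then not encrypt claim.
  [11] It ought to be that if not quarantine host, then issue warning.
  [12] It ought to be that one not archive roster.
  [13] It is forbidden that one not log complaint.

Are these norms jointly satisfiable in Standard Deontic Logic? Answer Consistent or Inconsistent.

Consistent

Premise 4 is O(archive_roster → ¬forward_claim); even if O(¬forward_claim) held, inferring O(archive_roster) would be affirming the consequent — invalid.
So O(archive_roster) is not derivable, and the apparent clash with O(¬archive_roster) does not arise.
A world satisfying every obligation exists (e.g. archive_roster=false, delete_voucher=false, encrypt_claim=true, forward_claim=false, inform_prescription=false, issue_warning=false, log_complaint=true, log_invoice=false, quarantine_host=true, reconcile_dossier=false, report_claim=true, revoke_badge=true); no atom is both obligatory and forbidden, so the set is consistent.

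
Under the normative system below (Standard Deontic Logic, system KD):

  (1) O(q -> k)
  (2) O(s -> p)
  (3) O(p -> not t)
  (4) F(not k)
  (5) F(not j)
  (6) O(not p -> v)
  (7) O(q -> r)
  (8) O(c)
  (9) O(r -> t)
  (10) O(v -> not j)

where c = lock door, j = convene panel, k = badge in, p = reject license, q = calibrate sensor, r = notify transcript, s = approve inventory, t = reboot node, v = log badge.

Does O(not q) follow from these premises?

Yes

F(not j) at premise 5 means O(j).
Premise 10, O(v -> not j), contraposes to O(j -> not v); with O(j) we get O(not v).
Premise 6, O(not p -> v), contraposes to O(not v -> p); with O(not v) we get O(p).
Applying K to premise 3 (O(p -> not t)) and O(p) yields O(not t).
The contrapositive of premise 9 (O(r -> t)) is O(not t -> not r), and O(not t) is already established, so O(not r).
Premise 7, O(q -> r), contraposes to O(not r -> not q); with O(not r) we get O(not q).
Premises 1, 2, 4, 8 do not contribute to this derivation.
So O(not q) follows.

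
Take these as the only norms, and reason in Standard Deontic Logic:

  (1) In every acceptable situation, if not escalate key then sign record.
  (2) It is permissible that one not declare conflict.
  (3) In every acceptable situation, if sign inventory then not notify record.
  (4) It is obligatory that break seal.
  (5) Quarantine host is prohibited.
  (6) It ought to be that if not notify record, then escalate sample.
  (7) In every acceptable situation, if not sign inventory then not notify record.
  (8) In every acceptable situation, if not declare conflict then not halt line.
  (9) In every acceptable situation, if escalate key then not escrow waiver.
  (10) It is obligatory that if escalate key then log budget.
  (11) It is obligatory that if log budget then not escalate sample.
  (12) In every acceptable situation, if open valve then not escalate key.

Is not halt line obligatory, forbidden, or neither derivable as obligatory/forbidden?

Neither

Premise 8 is O(¬declare_conflict → ¬halt_line), but O(¬declare_conflict) is not derivable from the premises (the permission P(¬declare_conflict) asserts only ¬O(declare_conflict), not O(¬declare_conflict)), so it does not yield O(¬halt_line).
No premise or chain of K-axiom applications forces O(¬halt_line), and none forces O(halt_line). So ¬halt_line is neither obligatory nor forbidden under these norms.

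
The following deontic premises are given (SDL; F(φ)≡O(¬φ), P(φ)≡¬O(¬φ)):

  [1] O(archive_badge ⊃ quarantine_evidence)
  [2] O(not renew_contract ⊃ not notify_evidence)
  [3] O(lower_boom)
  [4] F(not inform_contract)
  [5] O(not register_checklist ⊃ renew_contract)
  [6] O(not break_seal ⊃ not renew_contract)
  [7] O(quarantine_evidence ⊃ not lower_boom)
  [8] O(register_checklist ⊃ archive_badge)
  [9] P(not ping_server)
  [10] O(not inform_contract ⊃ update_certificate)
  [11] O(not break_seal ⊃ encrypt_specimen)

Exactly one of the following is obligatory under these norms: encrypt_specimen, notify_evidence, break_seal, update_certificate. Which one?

Premise 3 states O(lower_boom) outright.
The contrapositive of premise 7 (O(quarantine_evidence ⊃ not lower_boom)) is O(lower_boom ⊃ not quarantine_evidence), and O(lower_boom) is already established, so O(not quarantine_evidence).
Premise 1 is O(archive_badge ⊃ quarantine_evidence); contrapositively O(not quarantine_evidence ⊃ not archive_badge). Since O(not quarantine_evidence) holds, K gives O(not archive_badge).
Premise 8 is O(register_checklist ⊃ archive_badge); contrapositively O(not archive_badge ⊃ not register_checklist). Since O(not archive_badge) holds, K gives O(not register_checklist).
With premise 5, O(not register_checklist ⊃ renew_contract), the K-axiom yields O(renew_contract).
Premise 6, O(not break_seal ⊃ not renew_contract), contraposes to O(renew_contract ⊃ break_seal); with O(renew_contract) we get O(break_seal).
So O(break_seal) holds — break_seal is obligatory. None of the other listed options is made obligatory by any chain of premises.

break_seal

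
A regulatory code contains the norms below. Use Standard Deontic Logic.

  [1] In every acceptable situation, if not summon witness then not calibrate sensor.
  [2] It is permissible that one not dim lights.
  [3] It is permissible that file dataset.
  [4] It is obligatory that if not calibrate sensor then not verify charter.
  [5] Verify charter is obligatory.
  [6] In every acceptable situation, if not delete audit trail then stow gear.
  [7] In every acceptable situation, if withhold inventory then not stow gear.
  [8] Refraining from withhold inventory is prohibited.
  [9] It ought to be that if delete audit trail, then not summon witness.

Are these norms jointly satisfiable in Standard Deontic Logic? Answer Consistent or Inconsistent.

Inconsistent

Premise 8 is F(¬withhold_inventory), i.e. O(withhold_inventory).
Premise 7 is O(withhold_inventory → ¬stow_gear); since O(withhold_inventory), deontic closure gives O(¬stow_gear).
Premise 6, O(¬delete_audit_trail → stow_gear), contraposes to O(¬stow_gear → delete_audit_trail); with O(¬stow_gear) we get O(delete_audit_trail).
Premise 9 is O(delete_audit_trail → ¬summon_witness); since O(delete_audit_trail), deontic closure gives O(¬summon_witness).
Applying K to premise 1 (O(¬summon_witness → ¬calibrate_sensor)) and O(¬summon_witness) yields O(¬calibrate_sensor).
Applying K to premise 4 (O(¬calibrate_sensor → ¬verify_charter)) and O(¬calibrate_sensor) yields O(¬verify_charter).
But premise 5 directly asserts O(verify_charter).
We now have both O(¬verify_charter) and O(verify_charter) — verify_charter is simultaneously obligatory and forbidden, violating the D-axiom.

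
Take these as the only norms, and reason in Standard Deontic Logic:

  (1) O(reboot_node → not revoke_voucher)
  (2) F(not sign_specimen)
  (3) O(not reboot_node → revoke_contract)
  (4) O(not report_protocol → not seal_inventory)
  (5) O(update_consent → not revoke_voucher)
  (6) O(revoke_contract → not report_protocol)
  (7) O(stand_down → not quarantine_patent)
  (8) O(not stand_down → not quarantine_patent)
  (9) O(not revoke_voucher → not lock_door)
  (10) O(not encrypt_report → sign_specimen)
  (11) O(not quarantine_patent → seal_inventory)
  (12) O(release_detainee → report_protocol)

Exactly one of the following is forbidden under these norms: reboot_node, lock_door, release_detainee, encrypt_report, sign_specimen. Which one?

Premises 8 and 7 cover both cases: O(not stand_down → not quarantine_patent) and O(stand_down → not quarantine_patent). Since not stand_down ∨ stand_down is a tautology, O(not quarantine_patent) follows.
Applying K to premise 11 (O(not quarantine_patent → seal_inventory)) and O(not quarantine_patent) yields O(seal_inventory).
Premise 4, O(not report_protocol → not seal_inventory), contraposes to O(seal_inventory → report_protocol); with O(seal_inventory) we get O(report_protocol).
Premise 6, O(revoke_contract → not report_protocol), contraposes to O(report_protocol → not revoke_contract); with O(report_protocol) we get O(not revoke_contract).
Premise 3, O(not reboot_node → revoke_contract), contraposes to O(not revoke_contract → reboot_node); with O(not revoke_contract) we get O(reboot_node).
With premise 1, O(reboot_node → not revoke_voucher), the K-axiom yields O(not revoke_voucher).
From O(not revoke_voucher) and premise 9, O(not revoke_voucher → not lock_door), we obtain O(not lock_door).
So O(not lock_door) holds, i.e. lock_door is forbidden. None of the other listed options is forbidden under the premises.

lock_door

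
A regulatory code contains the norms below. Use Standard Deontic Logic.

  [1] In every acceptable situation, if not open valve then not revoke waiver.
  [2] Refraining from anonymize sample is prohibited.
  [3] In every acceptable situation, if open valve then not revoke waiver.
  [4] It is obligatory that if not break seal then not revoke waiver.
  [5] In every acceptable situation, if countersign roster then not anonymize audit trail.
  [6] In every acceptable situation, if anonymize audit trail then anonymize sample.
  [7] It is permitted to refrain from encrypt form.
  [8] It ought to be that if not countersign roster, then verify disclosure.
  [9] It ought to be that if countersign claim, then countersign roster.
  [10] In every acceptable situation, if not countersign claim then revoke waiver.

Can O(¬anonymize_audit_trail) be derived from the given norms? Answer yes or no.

Yes

By case analysis on open_valve: premise 3 gives O(open_valve → ¬revoke_waiver) and premise 1 gives O(¬open_valve → ¬revoke_waiver), so O(¬revoke_waiver) either way.
Premise 10, O(¬countersign_claim → revoke_waiver), contraposes to O(¬revoke_waiver → countersign_claim); with O(¬revoke_waiver) we get O(countersign_claim).
With premise 9, O(countersign_claim → countersign_roster), the K-axiom yields O(countersign_roster).
With premise 5, O(countersign_roster → ¬anonymize_audit_trail), the K-axiom yields O(¬anonymize_audit_trail).
Premises 2, 4, 6, 7, 8 do not contribute to this derivation.
So O(¬anonymize_audit_trail) follows.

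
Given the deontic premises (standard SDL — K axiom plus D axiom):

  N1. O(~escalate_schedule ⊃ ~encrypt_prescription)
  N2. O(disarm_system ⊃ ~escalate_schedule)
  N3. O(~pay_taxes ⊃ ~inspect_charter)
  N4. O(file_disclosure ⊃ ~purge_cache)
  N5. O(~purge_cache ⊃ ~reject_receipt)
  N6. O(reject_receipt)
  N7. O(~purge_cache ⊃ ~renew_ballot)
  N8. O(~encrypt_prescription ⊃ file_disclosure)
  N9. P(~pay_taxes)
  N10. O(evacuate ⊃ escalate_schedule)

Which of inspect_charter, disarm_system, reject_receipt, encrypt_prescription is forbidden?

disarm_system

From premise 6 we have O(reject_receipt).
Premise 5 is O(~purge_cache ⊃ ~reject_receipt); contrapositively O(reject_receipt ⊃ purge_cache). Since O(reject_receipt) holds, K gives O(purge_cache).
The contrapositive of premise 4 (O(file_disclosure ⊃ ~purge_cache)) is O(purge_cache ⊃ ~file_disclosure), and O(purge_cache) is already established, so O(~file_disclosure).
The contrapositive of premise 8 (O(~encrypt_prescription ⊃ file_disclosure)) is O(~file_disclosure ⊃ encrypt_prescription), and O(~file_disclosure) is already established, so O(encrypt_prescription).
The contrapositive of premise 1 (O(~escalate_schedule ⊃ ~encrypt_prescription)) is O(encrypt_prescription ⊃ escalate_schedule), and O(encrypt_prescription) is already established, so O(escalate_schedule).
Premise 2, O(disarm_system ⊃ ~escalate_schedule), contraposes to O(escalate_schedule ⊃ ~disarm_system); with O(escalate_schedule) we get O(~disarm_system).
So O(~disarm_system) holds, i.e. disarm_system is forbidden. None of the other listed options is forbidden under the premises.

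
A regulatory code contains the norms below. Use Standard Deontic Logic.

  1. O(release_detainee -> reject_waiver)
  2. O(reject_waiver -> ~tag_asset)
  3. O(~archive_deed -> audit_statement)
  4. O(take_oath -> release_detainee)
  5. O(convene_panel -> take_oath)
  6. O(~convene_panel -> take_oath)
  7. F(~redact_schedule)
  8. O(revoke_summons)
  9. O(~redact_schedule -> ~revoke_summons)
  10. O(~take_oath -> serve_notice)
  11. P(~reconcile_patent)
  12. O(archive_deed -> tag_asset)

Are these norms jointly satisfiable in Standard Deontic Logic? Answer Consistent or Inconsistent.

Consistent

Premise 9 is O(~redact_schedule -> ~revoke_summons), but O(~redact_schedule) is not derivable from the premises, so it does not yield O(~revoke_summons).
So O(~revoke_summons) is not derivable, and the apparent clash with O(revoke_summons) does not arise.
A world satisfying every obligation exists (e.g. archive_deed=false, audit_statement=true, convene_panel=false, reconcile_patent=false, redact_schedule=true, reject_waiver=true, release_detainee=true, revoke_summons=true, serve_notice=false, tag_asset=false, take_oath=true); no atom is both obligatory and forbidden, so the set is consistent.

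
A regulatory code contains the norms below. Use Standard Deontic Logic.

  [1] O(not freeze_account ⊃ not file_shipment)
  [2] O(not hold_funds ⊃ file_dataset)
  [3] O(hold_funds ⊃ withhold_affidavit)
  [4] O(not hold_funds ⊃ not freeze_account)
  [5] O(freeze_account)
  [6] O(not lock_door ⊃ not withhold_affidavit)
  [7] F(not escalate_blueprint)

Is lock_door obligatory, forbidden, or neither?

From premise 5 we have O(freeze_account).
Premise 4, O(not hold_funds ⊃ not freeze_account), contraposes to O(freeze_account ⊃ hold_funds); with O(freeze_account) we get O(hold_funds).
Applying K to premise 3 (O(hold_funds ⊃ withhold_affidavit)) and O(hold_funds) yields O(withhold_affidavit).
Premise 6, O(not lock_door ⊃ not withhold_affidavit), contraposes to O(withhold_affidavit ⊃ lock_door); with O(withhold_affidavit) we get O(lock_door).
Premises 1, 2, 7 do not contribute to this derivation.
Hence lock_door is obligatory.

Obligatory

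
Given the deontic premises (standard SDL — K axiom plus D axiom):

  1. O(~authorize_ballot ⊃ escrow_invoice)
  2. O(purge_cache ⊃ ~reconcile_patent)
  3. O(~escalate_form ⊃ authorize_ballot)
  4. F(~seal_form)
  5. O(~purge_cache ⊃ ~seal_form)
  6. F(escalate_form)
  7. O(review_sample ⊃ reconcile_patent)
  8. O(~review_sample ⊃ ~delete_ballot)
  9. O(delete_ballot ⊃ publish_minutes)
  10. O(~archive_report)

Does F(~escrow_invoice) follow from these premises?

No

Premise 1 is O(~authorize_ballot ⊃ escrow_invoice), but O(~authorize_ballot) is not derivable from the premises, so it does not yield O(escrow_invoice).
No other premise forces O(escrow_invoice). An ideal world satisfying every premise can still have ~escrow_invoice true, so F(~escrow_invoice) is not derivable.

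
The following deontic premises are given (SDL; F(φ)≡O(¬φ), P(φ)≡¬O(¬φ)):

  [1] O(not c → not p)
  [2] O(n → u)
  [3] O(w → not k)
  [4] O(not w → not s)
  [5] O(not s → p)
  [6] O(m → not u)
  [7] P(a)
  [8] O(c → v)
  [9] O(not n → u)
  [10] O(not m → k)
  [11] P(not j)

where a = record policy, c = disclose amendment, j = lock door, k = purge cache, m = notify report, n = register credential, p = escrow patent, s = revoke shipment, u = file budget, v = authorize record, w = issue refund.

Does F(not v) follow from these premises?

Premises 9 and 2 are O(not n → u) and O(n → u); every ideal world satisfies not n or n, so in either case u holds — hence O(u).
The contrapositive of premise 6 (O(m → not u)) is O(u → not m), and O(u) is already established, so O(not m).
Premise 10 is O(not m → k); since O(not m), deontic closure gives O(k).
The contrapositive of premise 3 (O(w → not k)) is O(k → not w), and O(k) is already established, so O(not w).
Applying K to premise 4 (O(not w → not s)) and O(not w) yields O(not s).
With premise 5, O(not s → p), the K-axiom yields O(p).
The contrapositive of premise 1 (O(not c → not p)) is O(p → c), and O(p) is already established, so O(c).
From O(c) and premise 8, O(c → v), we obtain O(v).
Premises 7, 11 do not contribute to this derivation.
So O(v) holds, i.e. F(not v). The claim follows.

Yes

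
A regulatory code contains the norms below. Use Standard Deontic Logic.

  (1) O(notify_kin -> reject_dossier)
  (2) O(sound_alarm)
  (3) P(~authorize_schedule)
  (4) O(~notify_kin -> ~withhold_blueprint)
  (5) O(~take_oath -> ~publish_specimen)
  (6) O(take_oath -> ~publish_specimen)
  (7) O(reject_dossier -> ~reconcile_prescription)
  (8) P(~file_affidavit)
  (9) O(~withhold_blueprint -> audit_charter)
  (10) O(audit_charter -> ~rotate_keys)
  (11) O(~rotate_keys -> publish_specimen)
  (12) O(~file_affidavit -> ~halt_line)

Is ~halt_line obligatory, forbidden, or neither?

Neither

Premise 12 is O(~file_affidavit -> ~halt_line), but O(~file_affidavit) is not derivable from the premises (the permission P(~file_affidavit) asserts only ~O(file_affidavit), not O(~file_affidavit)), so it does not yield O(~halt_line).
No premise or chain of K-axiom applications forces O(~halt_line), and none forces O(halt_line). So ~halt_line is neither obligatory nor forbidden under these norms.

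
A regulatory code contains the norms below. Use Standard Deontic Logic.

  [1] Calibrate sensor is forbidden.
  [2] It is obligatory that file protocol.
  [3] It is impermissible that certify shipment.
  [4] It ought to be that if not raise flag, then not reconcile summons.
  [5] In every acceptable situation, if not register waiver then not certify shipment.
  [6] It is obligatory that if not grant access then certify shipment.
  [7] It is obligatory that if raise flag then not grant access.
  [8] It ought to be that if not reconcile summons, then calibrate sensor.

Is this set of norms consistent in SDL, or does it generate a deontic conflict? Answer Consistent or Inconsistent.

Inconsistent

F(certify_shipment) at premise 3 means O(¬certify_shipment).
The contrapositive of premise 6 (O(¬grant_access → certify_shipment)) is O(¬certify_shipment → grant_access), and O(¬certify_shipment) is already established, so O(grant_access).
Premise 7, O(raise_flag → ¬grant_access), contraposes to O(grant_access → ¬raise_flag); with O(grant_access) we get O(¬raise_flag).
Applying K to premise 4 (O(¬raise_flag → ¬reconcile_summons)) and O(¬raise_flag) yields O(¬reconcile_summons).
With premise 8, O(¬reconcile_summons → calibrate_sensor), the K-axiom yields O(calibrate_sensor).
But premise 1, F(calibrate_sensor), means O(¬calibrate_sensor).
We now have both O(calibrate_sensor) and O(¬calibrate_sensor) — calibrate_sensor is simultaneously obligatory and forbidden, violating the D-axiom.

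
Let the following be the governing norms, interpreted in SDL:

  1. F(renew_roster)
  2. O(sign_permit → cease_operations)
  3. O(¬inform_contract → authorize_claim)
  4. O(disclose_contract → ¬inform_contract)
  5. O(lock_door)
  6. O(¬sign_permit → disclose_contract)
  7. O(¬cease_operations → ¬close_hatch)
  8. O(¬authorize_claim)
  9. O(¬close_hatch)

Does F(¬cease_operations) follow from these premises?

Yes

From premise 8 we have O(¬authorize_claim).
The contrapositive of premise 3 (O(¬inform_contract → authorize_claim)) is O(¬authorize_claim → inform_contract), and O(¬authorize_claim) is already established, so O(inform_contract).
Premise 4 is O(disclose_contract → ¬inform_contract); contrapositively O(inform_contract → ¬disclose_contract). Since O(inform_contract) holds, K gives O(¬disclose_contract).
The contrapositive of premise 6 (O(¬sign_permit → disclose_contract)) is O(¬disclose_contract → sign_permit), and O(¬disclose_contract) is already established, so O(sign_permit).
From O(sign_permit) and premise 2, O(sign_permit → cease_operations), we obtain O(cease_operations).
Premises 1, 5, 7, 9 do not contribute to this derivation.
So O(cease_operations) holds, i.e. F(¬cease_operations). The claim follows.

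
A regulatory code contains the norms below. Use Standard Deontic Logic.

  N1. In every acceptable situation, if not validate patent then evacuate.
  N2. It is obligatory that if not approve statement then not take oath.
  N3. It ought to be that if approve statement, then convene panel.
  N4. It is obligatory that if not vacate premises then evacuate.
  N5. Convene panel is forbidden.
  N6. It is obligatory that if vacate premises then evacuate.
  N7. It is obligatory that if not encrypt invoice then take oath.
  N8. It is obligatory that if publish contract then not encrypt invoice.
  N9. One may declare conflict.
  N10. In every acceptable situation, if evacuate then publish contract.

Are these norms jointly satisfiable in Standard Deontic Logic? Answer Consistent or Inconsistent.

Premises 4 and 6 are O(¬vacate_premises → evacuate) and O(vacate_premises → evacuate); every ideal world satisfies ¬vacate_premises or vacate_premises, so in either case evacuate holds — hence O(evacuate).
Applying K to premise 10 (O(evacuate → publish_contract)) and O(evacuate) yields O(publish_contract).
From O(publish_contract) and premise 8, O(publish_contract → ¬encrypt_invoice), we obtain O(¬encrypt_invoice).
Applying K to premise 7 (O(¬encrypt_invoice → take_oath)) and O(¬encrypt_invoice) yields O(take_oath).
Premise 2 is O(¬approve_statement → ¬take_oath); contrapositively O(take_oath → approve_statement). Since O(take_oath) holds, K gives O(approve_statement).
From O(approve_statement) and premise 3, O(approve_statement → convene_panel), we obtain O(convene_panel).
However, F(convene_panel) at premise 5 amounts to O(¬convene_panel).
We now have both O(convene_panel) and O(¬convene_panel) — convene_panel is simultaneously obligatory and forbidden, violating the D-axiom.

Inconsistent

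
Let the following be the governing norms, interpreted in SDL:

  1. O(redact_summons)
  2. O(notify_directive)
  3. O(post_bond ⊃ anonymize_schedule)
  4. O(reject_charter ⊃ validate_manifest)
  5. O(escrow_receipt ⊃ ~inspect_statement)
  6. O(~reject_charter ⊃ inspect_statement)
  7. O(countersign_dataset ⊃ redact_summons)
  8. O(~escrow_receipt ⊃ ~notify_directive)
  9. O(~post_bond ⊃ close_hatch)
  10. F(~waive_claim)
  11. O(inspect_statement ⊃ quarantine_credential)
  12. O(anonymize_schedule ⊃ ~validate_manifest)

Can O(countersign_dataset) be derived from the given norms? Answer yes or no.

Premise 7 is O(countersign_dataset ⊃ redact_summons); even if O(redact_summons) held, inferring O(countersign_dataset) would be affirming the consequent — invalid.
No other premise forces O(countersign_dataset). An ideal world satisfying every premise can still have countersign_dataset false, so O(countersign_dataset) is not derivable.

No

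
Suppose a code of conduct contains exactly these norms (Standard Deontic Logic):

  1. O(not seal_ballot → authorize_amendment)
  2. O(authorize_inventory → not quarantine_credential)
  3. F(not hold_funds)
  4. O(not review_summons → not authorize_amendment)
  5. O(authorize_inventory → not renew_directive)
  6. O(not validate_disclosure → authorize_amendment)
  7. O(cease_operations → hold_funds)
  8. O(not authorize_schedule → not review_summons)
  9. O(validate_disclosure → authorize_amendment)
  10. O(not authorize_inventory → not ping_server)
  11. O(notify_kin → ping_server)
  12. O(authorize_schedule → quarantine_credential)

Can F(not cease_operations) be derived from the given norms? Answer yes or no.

No

Premise 7 is O(cease_operations → hold_funds); even if O(hold_funds) held, inferring O(cease_operations) would be affirming the consequent — invalid.
No other premise forces O(cease_operations). An ideal world satisfying every premise can still have not cease_operations true, so F(not cease_operations) is not derivable.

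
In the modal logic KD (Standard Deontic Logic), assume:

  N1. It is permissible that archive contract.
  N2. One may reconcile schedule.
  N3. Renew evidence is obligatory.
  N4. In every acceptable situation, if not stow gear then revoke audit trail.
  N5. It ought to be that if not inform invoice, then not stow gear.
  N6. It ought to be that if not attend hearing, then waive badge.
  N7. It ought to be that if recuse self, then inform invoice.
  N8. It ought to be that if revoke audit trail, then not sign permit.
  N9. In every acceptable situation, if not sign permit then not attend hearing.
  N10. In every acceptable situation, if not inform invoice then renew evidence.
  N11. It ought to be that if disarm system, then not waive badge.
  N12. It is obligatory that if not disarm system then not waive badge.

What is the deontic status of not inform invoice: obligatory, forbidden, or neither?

By case analysis on disarm_system: premise 11 gives O(disarm_system → ¬waive_badge) and premise 12 gives O(¬disarm_system → ¬waive_badge), so O(¬waive_badge) either way.
Premise 6 is O(¬attend_hearing → waive_badge); contrapositively O(¬waive_badge → attend_hearing). Since O(¬waive_badge) holds, K gives O(attend_hearing).
Premise 9, O(¬sign_permit → ¬attend_hearing), contraposes to O(attend_hearing → sign_permit); with O(attend_hearing) we get O(sign_permit).
Premise 8, O(revoke_audit_trail → ¬sign_permit), contraposes to O(sign_permit → ¬revoke_audit_trail); with O(sign_permit) we get O(¬revoke_audit_trail).
Premise 4, O(¬stow_gear → revoke_audit_trail), contraposes to O(¬revoke_audit_trail → stow_gear); with O(¬revoke_audit_trail) we get O(stow_gear).
The contrapositive of premise 5 (O(¬inform_invoice → ¬stow_gear)) is O(stow_gear → inform_invoice), and O(stow_gear) is already established, so O(inform_invoice).
Premises 1, 2, 3, 7, 10 do not contribute to this derivation.
Thus O(inform_invoice), which is F(¬inform_invoice): ¬inform_invoice is forbidden.

Forbidden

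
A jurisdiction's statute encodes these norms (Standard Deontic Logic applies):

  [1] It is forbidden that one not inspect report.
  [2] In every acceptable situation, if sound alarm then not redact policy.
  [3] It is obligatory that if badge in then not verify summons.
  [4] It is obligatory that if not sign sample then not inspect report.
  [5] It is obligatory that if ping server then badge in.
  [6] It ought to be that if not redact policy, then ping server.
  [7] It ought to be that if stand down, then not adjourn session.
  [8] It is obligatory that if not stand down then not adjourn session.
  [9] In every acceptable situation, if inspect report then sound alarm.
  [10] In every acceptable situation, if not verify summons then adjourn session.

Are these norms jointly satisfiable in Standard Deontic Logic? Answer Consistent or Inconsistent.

Inconsistent

Premises 7 and 8 cover both cases: O(stand_down → ¬adjourn_session) and O(¬stand_down → ¬adjourn_session). Since stand_down ∨ ¬stand_down is a tautology, O(¬adjourn_session) follows.
Premise 10 is O(¬verify_summons → adjourn_session); contrapositively O(¬adjourn_session → verify_summons). Since O(¬adjourn_session) holds, K gives O(verify_summons).
The contrapositive of premise 3 (O(badge_in → ¬verify_summons)) is O(verify_summons → ¬badge_in), and O(verify_summons) is already established, so O(¬badge_in).
The contrapositive of premise 5 (O(ping_server → badge_in)) is O(¬badge_in → ¬ping_server), and O(¬badge_in) is already established, so O(¬ping_server).
Premise 6, O(¬redact_policy → ping_server), contraposes to O(¬ping_server → redact_policy); with O(¬ping_server) we get O(redact_policy).
Premise 2, O(sound_alarm → ¬redact_policy), contraposes to O(redact_policy → ¬sound_alarm); with O(redact_policy) we get O(¬sound_alarm).
Premise 9 is O(inspect_report → sound_alarm); contrapositively O(¬sound_alarm → ¬inspect_report). Since O(¬sound_alarm) holds, K gives O(¬inspect_report).
Yet premise 1 is F(¬inspect_report), i.e. O(inspect_report).
We now have both O(¬inspect_report) and O(inspect_report) — inspect_report is simultaneously obligatory and forbidden, violating the D-axiom.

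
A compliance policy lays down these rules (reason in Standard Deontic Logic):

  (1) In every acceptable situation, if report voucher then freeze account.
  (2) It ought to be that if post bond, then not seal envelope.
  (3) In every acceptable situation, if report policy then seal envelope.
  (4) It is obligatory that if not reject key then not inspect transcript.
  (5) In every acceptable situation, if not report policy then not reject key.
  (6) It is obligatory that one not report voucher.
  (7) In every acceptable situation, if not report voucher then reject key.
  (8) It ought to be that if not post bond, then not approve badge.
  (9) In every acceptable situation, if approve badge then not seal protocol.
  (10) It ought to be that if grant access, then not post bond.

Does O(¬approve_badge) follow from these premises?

Premise 6 states O(¬report_voucher) outright.
Applying K to premise 7 (O(¬report_voucher → reject_key)) and O(¬report_voucher) yields O(reject_key).
Premise 5 is O(¬report_policy → ¬reject_key); contrapositively O(reject_key → report_policy). Since O(reject_key) holds, K gives O(report_policy).
Premise 3 is O(report_policy → seal_envelope); since O(report_policy), deontic closure gives O(seal_envelope).
Premise 2, O(post_bond → ¬seal_envelope), contraposes to O(seal_envelope → ¬post_bond); with O(seal_envelope) we get O(¬post_bond).
Applying K to premise 8 (O(¬post_bond → ¬approve_badge)) and O(¬post_bond) yields O(¬approve_badge).
Premises 1, 4, 9, 10 do not contribute to this derivation.
So O(¬approve_badge) follows.

Yes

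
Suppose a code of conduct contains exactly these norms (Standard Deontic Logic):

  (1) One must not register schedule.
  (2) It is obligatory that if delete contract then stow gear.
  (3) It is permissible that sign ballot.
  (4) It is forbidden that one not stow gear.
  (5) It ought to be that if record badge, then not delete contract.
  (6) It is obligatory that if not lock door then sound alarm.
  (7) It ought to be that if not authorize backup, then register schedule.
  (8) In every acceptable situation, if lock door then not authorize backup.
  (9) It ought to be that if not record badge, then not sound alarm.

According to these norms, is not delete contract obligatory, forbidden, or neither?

Obligatory

Premise 1, F(register_schedule), is equivalent to O(¬register_schedule).
The contrapositive of premise 7 (O(¬authorize_backup → register_schedule)) is O(¬register_schedule → authorize_backup), and O(¬register_schedule) is already established, so O(authorize_backup).
Premise 8 is O(lock_door → ¬authorize_backup); contrapositively O(authorize_backup → ¬lock_door). Since O(authorize_backup) holds, K gives O(¬lock_door).
Applying K to premise 6 (O(¬lock_door → sound_alarm)) and O(¬lock_door) yields O(sound_alarm).
The contrapositive of premise 9 (O(¬record_badge → ¬sound_alarm)) is O(sound_alarm → record_badge), and O(sound_alarm) is already established, so O(record_badge).
With premise 5, O(record_badge → ¬delete_contract), the K-axiom yields O(¬delete_contract).
Premises 2, 3, 4 do not contribute to this derivation.
Hence ¬delete_contract is obligatory.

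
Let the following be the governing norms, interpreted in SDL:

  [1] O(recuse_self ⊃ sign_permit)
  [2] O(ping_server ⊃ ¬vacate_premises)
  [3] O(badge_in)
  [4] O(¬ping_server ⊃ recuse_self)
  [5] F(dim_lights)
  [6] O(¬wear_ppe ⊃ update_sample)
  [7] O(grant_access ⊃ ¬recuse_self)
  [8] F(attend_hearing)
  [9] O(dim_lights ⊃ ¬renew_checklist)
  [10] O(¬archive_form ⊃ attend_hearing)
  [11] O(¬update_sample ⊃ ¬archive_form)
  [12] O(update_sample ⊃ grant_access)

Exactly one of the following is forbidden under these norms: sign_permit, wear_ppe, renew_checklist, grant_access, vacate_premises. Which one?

vacate_premises

Premise 8 is F(attend_hearing), i.e. O(¬attend_hearing).
The contrapositive of premise 10 (O(¬archive_form ⊃ attend_hearing)) is O(¬attend_hearing ⊃ archive_form), and O(¬attend_hearing) is already established, so O(archive_form).
Premise 11 is O(¬update_sample ⊃ ¬archive_form); contrapositively O(archive_form ⊃ update_sample). Since O(archive_form) holds, K gives O(update_sample).
Applying K to premise 12 (O(update_sample ⊃ grant_access)) and O(update_sample) yields O(grant_access).
Applying K to premise 7 (O(grant_access ⊃ ¬recuse_self)) and O(grant_access) yields O(¬recuse_self).
The contrapositive of premise 4 (O(¬ping_server ⊃ recuse_self)) is O(¬recuse_self ⊃ ping_server), and O(¬recuse_self) is already established, so O(ping_server).
Applying K to premise 2 (O(ping_server ⊃ ¬vacate_premises)) and O(ping_server) yields O(¬vacate_premises).
So O(¬vacate_premises) holds, i.e. vacate_premises is forbidden. None of the other listed options is forbidden under the premises.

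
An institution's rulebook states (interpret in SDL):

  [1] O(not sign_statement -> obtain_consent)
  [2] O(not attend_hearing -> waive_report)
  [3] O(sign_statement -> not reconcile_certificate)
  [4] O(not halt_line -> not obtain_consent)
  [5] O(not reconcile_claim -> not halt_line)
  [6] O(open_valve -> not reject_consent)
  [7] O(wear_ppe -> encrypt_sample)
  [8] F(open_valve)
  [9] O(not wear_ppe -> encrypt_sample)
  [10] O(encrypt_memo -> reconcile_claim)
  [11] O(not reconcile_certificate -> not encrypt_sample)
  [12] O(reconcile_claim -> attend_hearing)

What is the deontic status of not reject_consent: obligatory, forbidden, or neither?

Neither

Premise 6 is O(open_valve -> not reject_consent), but O(open_valve) is not derivable from the premises, so it does not yield O(not reject_consent).
No premise or chain of K-axiom applications forces O(not reject_consent), and none forces O(reject_consent). So not reject_consent is neither obligatory nor forbidden under these norms.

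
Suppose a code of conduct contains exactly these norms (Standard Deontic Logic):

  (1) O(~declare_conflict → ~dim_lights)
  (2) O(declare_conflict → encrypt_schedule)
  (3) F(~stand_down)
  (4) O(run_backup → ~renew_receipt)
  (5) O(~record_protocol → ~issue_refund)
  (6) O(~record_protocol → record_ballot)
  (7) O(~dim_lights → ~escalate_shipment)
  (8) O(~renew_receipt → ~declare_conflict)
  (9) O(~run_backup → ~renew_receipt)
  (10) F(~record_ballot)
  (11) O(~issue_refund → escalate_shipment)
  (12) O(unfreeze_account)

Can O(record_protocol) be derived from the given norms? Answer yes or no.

By case analysis on ~run_backup: premise 9 gives O(~run_backup → ~renew_receipt) and premise 4 gives O(run_backup → ~renew_receipt), so O(~renew_receipt) either way.
Premise 8 is O(~renew_receipt → ~declare_conflict); since O(~renew_receipt), deontic closure gives O(~declare_conflict).
With premise 1, O(~declare_conflict → ~dim_lights), the K-axiom yields O(~dim_lights).
Premise 7 is O(~dim_lights → ~escalate_shipment); since O(~dim_lights), deontic closure gives O(~escalate_shipment).
The contrapositive of premise 11 (O(~issue_refund → escalate_shipment)) is O(~escalate_shipment → issue_refund), and O(~escalate_shipment) is already established, so O(issue_refund).
Premise 5, O(~record_protocol → ~issue_refund), contraposes to O(issue_refund → record_protocol); with O(issue_refund) we get O(record_protocol).
Premises 2, 3, 6, 10, 12 do not contribute to this derivation.
So O(record_protocol) follows.

Yes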